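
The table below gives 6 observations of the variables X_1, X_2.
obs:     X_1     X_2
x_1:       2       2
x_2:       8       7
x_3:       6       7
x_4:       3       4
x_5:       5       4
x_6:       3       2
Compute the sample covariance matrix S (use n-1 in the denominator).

Step 1 — column means:
  mean(X_1) = (2 + 8 + 6 + 3 + 5 + 3) / 6 = 27/6 = 4.5
  mean(X_2) = (2 + 7 + 7 + 4 + 4 + 2) / 6 = 26/6 = 4.3333

Step 2 — sample covariance S[i,j] = (1/(n-1)) · Σ_k (x_{k,i} - mean_i) · (x_{k,j} - mean_j), with n-1 = 5.
  S[X_1,X_1] = ((-2.5)·(-2.5) + (3.5)·(3.5) + (1.5)·(1.5) + (-1.5)·(-1.5) + (0.5)·(0.5) + (-1.5)·(-1.5)) / 5 = 25.5/5 = 5.1
  S[X_1,X_2] = ((-2.5)·(-2.3333) + (3.5)·(2.6667) + (1.5)·(2.6667) + (-1.5)·(-0.3333) + (0.5)·(-0.3333) + (-1.5)·(-2.3333)) / 5 = 23/5 = 4.6
  S[X_2,X_2] = ((-2.3333)·(-2.3333) + (2.6667)·(2.6667) + (2.6667)·(2.6667) + (-0.3333)·(-0.3333) + (-0.3333)·(-0.3333) + (-2.3333)·(-2.3333)) / 5 = 25.3333/5 = 5.0667

S is symmetric (S[j,i] = S[i,j]). Assembling:

S = [[5.1, 4.6],
 [4.6, 5.0667]]


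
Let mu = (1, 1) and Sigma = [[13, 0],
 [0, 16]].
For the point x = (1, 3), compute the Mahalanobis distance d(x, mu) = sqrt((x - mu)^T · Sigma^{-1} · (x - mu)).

Step 1 — centre the observation: (x - mu) = (0, 2).

Step 2 — invert Sigma. det(Sigma) = 13·16 - (0)² = 208.
  Sigma^{-1} = (1/det) · [[d, -b], [-b, a]] = [[0.0769, 0],
 [0, 0.0625]].

Step 3 — form the quadratic (x - mu)^T · Sigma^{-1} · (x - mu):
  Sigma^{-1} · (x - mu) = (0, 0.125).
  (x - mu)^T · [Sigma^{-1} · (x - mu)] = (0)·(0) + (2)·(0.125) = 0.25.

Step 4 — take square root: d = √(0.25) ≈ 0.5.

d(x, mu) = √(0.25) ≈ 0.5


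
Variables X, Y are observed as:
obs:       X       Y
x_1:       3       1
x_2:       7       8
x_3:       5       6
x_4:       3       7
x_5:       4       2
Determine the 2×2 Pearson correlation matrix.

Step 1 — column means:
  mean(X) = (3 + 7 + 5 + 3 + 4) / 5 = 22/5 = 4.4
  mean(Y) = (1 + 8 + 6 + 7 + 2) / 5 = 24/5 = 4.8

Step 2 — sample variances and covariances s[i,j] = (1/(n-1)) · Σ_k (x_{k,i} - mean_i) · (x_{k,j} - mean_j), with n-1 = 4:
  s[X,X] = ((-1.4)·(-1.4) + (2.6)·(2.6) + (0.6)·(0.6) + (-1.4)·(-1.4) + (-0.4)·(-0.4)) / 4 = 11.2/4 = 2.8
  s[X,Y] = ((-1.4)·(-3.8) + (2.6)·(3.2) + (0.6)·(1.2) + (-1.4)·(2.2) + (-0.4)·(-2.8)) / 4 = 12.4/4 = 3.1
  s[Y,Y] = ((-3.8)·(-3.8) + (3.2)·(3.2) + (1.2)·(1.2) + (2.2)·(2.2) + (-2.8)·(-2.8)) / 4 = 38.8/4 = 9.7
  Sample standard deviations s_i = √(s[i,i]):
  s(X) = √(2.8) = 1.6733
  s(Y) = √(9.7) = 3.1145

Step 3 — r_{ij} = s_{ij} / (s_i · s_j):
  r[X,X] = 1 (diagonal).
  r[X,Y] = 3.1 / (1.6733 · 3.1145) = 3.1 / 5.2115 = 0.5948
  r[Y,Y] = 1 (diagonal).

R is symmetric with unit diagonal. Assembling:

R = [[1, 0.5948],
 [0.5948, 1]]


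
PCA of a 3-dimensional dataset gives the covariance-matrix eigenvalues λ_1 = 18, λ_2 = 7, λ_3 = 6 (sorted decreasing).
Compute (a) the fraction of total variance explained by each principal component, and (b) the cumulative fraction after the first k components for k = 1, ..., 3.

Step 1 — total variance = trace(Sigma) = Σ λ_i = 18 + 7 + 6 = 31.

Step 2 — fraction explained by component i = λ_i / Σ λ:
  PC1: 18/31 = 0.5806
  PC2: 7/31 = 0.2258
  PC3: 6/31 = 0.1935

Step 3 — cumulative fraction after k components = (λ_1 + ... + λ_k) / Σ λ:
  k = 1: 18/31 = 0.5806
  k = 2: (18 + 7)/31 = 25/31 = 0.8065
  k = 3: (18 + 7 + 6)/31 = 31/31 = 1

Summary (fraction, with percent):

explained: PC1 0.5806 (58.06%), PC2 0.2258 (22.58%), PC3 0.1935 (19.35%);  cumulative: 0.5806, 0.8065, 1


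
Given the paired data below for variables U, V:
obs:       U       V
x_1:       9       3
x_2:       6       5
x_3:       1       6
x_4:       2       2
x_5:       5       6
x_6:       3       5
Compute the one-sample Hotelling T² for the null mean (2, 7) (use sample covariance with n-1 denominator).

Step 1 — sample mean vector:
  mean(U) = (9 + 6 + 1 + 2 + 5 + 3) / 6 = 26/6 = 4.3333
  mean(V) = (3 + 5 + 6 + 2 + 6 + 5) / 6 = 27/6 = 4.5
  x̄ = (4.3333, 4.5),  deviation x̄ - mu_0 = (4.3333, 4.5) - (2, 7) = (2.3333, -2.5).

Step 2 — sample covariance matrix, S[i,j] = (1/(n-1)) · Σ_k (x_{k,i} - mean_i) · (x_{k,j} - mean_j), divisor n-1 = 5:
  S[U,U] = ((4.6667)·(4.6667) + (1.6667)·(1.6667) + (-3.3333)·(-3.3333) + (-2.3333)·(-2.3333) + (0.6667)·(0.6667) + (-1.3333)·(-1.3333)) / 5 = 43.3333/5 = 8.6667
  S[U,V] = ((4.6667)·(-1.5) + (1.6667)·(0.5) + (-3.3333)·(1.5) + (-2.3333)·(-2.5) + (0.6667)·(1.5) + (-1.3333)·(0.5)) / 5 = -5/5 = -1
  S[V,V] = ((-1.5)·(-1.5) + (0.5)·(0.5) + (1.5)·(1.5) + (-2.5)·(-2.5) + (1.5)·(1.5) + (0.5)·(0.5)) / 5 = 13.5/5 = 2.7
  S = [[8.6667, -1],
 [-1, 2.7]].

Step 3 — invert S. det(S) = 8.6667·2.7 - (-1)² = 22.4.
  S^{-1} = (1/det) · [[d, -b], [-b, a]] = [[0.1205, 0.0446],
 [0.0446, 0.3869]].

Step 4 — quadratic form (x̄ - mu_0)^T · S^{-1} · (x̄ - mu_0):
  S^{-1} · (x̄ - mu_0) = (0.1696, -0.8631),
  (x̄ - mu_0)^T · [...] = (2.3333)·(0.1696) + (-2.5)·(-0.8631) = 2.5536.

Step 5 — scale by n: T² = 6 · 2.5536 = 15.3214.

T² ≈ 15.3214


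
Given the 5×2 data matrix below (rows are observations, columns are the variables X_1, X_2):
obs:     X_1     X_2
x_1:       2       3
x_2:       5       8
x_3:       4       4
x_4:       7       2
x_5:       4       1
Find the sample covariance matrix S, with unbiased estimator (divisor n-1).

Step 1 — column means:
  mean(X_1) = (2 + 5 + 4 + 7 + 4) / 5 = 22/5 = 4.4
  mean(X_2) = (3 + 8 + 4 + 2 + 1) / 5 = 18/5 = 3.6

Step 2 — sample covariance S[i,j] = (1/(n-1)) · Σ_k (x_{k,i} - mean_i) · (x_{k,j} - mean_j), with n-1 = 4.
  S[X_1,X_1] = ((-2.4)·(-2.4) + (0.6)·(0.6) + (-0.4)·(-0.4) + (2.6)·(2.6) + (-0.4)·(-0.4)) / 4 = 13.2/4 = 3.3
  S[X_1,X_2] = ((-2.4)·(-0.6) + (0.6)·(4.4) + (-0.4)·(0.4) + (2.6)·(-1.6) + (-0.4)·(-2.6)) / 4 = 0.8/4 = 0.2
  S[X_2,X_2] = ((-0.6)·(-0.6) + (4.4)·(4.4) + (0.4)·(0.4) + (-1.6)·(-1.6) + (-2.6)·(-2.6)) / 4 = 29.2/4 = 7.3

S is symmetric (S[j,i] = S[i,j]). Assembling:

S = [[3.3, 0.2],
 [0.2, 7.3]]


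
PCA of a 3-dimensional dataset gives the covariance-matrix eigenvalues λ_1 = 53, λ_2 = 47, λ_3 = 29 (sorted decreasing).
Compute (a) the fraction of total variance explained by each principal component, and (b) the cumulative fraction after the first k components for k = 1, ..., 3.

Step 1 — total variance = trace(Sigma) = Σ λ_i = 53 + 47 + 29 = 129.

Step 2 — fraction explained by component i = λ_i / Σ λ:
  PC1: 53/129 = 0.4109
  PC2: 47/129 = 0.3643
  PC3: 29/129 = 0.2248

Step 3 — cumulative fraction after k components = (λ_1 + ... + λ_k) / Σ λ:
  k = 1: 53/129 = 0.4109
  k = 2: (53 + 47)/129 = 100/129 = 0.7752
  k = 3: (53 + 47 + 29)/129 = 129/129 = 1

Summary (fraction, with percent):

explained: PC1 0.4109 (41.09%), PC2 0.3643 (36.43%), PC3 0.2248 (22.48%);  cumulative: 0.4109, 0.7752, 1


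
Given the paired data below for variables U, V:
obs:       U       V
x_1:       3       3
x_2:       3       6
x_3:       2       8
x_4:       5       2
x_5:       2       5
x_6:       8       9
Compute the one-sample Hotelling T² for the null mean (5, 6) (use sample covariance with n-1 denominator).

Step 1 — sample mean vector:
  mean(U) = (3 + 3 + 2 + 5 + 2 + 8) / 6 = 23/6 = 3.8333
  mean(V) = (3 + 6 + 8 + 2 + 5 + 9) / 6 = 33/6 = 5.5
  x̄ = (3.8333, 5.5),  deviation x̄ - mu_0 = (3.8333, 5.5) - (5, 6) = (-1.1667, -0.5).

Step 2 — sample covariance matrix, S[i,j] = (1/(n-1)) · Σ_k (x_{k,i} - mean_i) · (x_{k,j} - mean_j), divisor n-1 = 5:
  S[U,U] = ((-0.8333)·(-0.8333) + (-0.8333)·(-0.8333) + (-1.8333)·(-1.8333) + (1.1667)·(1.1667) + (-1.8333)·(-1.8333) + (4.1667)·(4.1667)) / 5 = 26.8333/5 = 5.3667
  S[U,V] = ((-0.8333)·(-2.5) + (-0.8333)·(0.5) + (-1.8333)·(2.5) + (1.1667)·(-3.5) + (-1.8333)·(-0.5) + (4.1667)·(3.5)) / 5 = 8.5/5 = 1.7
  S[V,V] = ((-2.5)·(-2.5) + (0.5)·(0.5) + (2.5)·(2.5) + (-3.5)·(-3.5) + (-0.5)·(-0.5) + (3.5)·(3.5)) / 5 = 37.5/5 = 7.5
  S = [[5.3667, 1.7],
 [1.7, 7.5]].

Step 3 — invert S. det(S) = 5.3667·7.5 - (1.7)² = 37.36.
  S^{-1} = (1/det) · [[d, -b], [-b, a]] = [[0.2007, -0.0455],
 [-0.0455, 0.1436]].

Step 4 — quadratic form (x̄ - mu_0)^T · S^{-1} · (x̄ - mu_0):
  S^{-1} · (x̄ - mu_0) = (-0.2115, -0.0187),
  (x̄ - mu_0)^T · [...] = (-1.1667)·(-0.2115) + (-0.5)·(-0.0187) = 0.2561.

Step 5 — scale by n: T² = 6 · 0.2561 = 1.5364.

T² ≈ 1.5364


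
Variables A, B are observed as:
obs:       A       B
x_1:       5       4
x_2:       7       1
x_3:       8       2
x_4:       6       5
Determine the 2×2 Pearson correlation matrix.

Step 1 — column means:
  mean(A) = (5 + 7 + 8 + 6) / 4 = 26/4 = 6.5
  mean(B) = (4 + 1 + 2 + 5) / 4 = 12/4 = 3

Step 2 — sample variances and covariances s[i,j] = (1/(n-1)) · Σ_k (x_{k,i} - mean_i) · (x_{k,j} - mean_j), with n-1 = 3:
  s[A,A] = ((-1.5)·(-1.5) + (0.5)·(0.5) + (1.5)·(1.5) + (-0.5)·(-0.5)) / 3 = 5/3 = 1.6667
  s[A,B] = ((-1.5)·(1) + (0.5)·(-2) + (1.5)·(-1) + (-0.5)·(2)) / 3 = -5/3 = -1.6667
  s[B,B] = ((1)·(1) + (-2)·(-2) + (-1)·(-1) + (2)·(2)) / 3 = 10/3 = 3.3333
  Sample standard deviations s_i = √(s[i,i]):
  s(A) = √(1.6667) = 1.291
  s(B) = √(3.3333) = 1.8257

Step 3 — r_{ij} = s_{ij} / (s_i · s_j):
  r[A,A] = 1 (diagonal).
  r[A,B] = -1.6667 / (1.291 · 1.8257) = -1.6667 / 2.357 = -0.7071
  r[B,B] = 1 (diagonal).

R is symmetric with unit diagonal. Assembling:

R = [[1, -0.7071],
 [-0.7071, 1]]


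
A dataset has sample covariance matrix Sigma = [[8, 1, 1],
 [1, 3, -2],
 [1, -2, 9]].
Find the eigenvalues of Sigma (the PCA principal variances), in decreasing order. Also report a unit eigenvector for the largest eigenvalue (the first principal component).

Step 1 — characteristic polynomial p(λ) = det(λI - Sigma) = λ³ - tr·λ² + c_1·λ - det, where tr = trace, c_1 = sum of the principal 2×2 minors, det = det(Sigma):
  tr = 8 + 3 + 9 = 20,
  c_1 = (8·3 - (1)²) + (8·9 - (1)²) + (3·9 - (-2)²) = 23 + 71 + 23 = 117,
  det = 8·(3·9 - (-2)²) - (1)·((1)·9 - (-2)·(1)) + (1)·((1)·(-2) - 3·(1)) = 8·(23) - (1)·(11) + (1)·(-5) = 168.
  So p(λ) = λ³ - 20λ² + 117λ - 168.
Step 2 — look for an integer root (rational root theorem: any rational root is an integer divisor of 168). Testing λ = 8:
  p(8) = 512 - 1280 + 936 - 168 = 0  ✓
  Dividing out (λ - 8): p(λ) = (λ - 8)(λ² - 12λ + 21).
Step 3 — remaining eigenvalues from the quadratic λ² - 12λ + 21 = 0:
  Δ = 12² - 4·21 = 144 - 84 = 60,  λ = (12 ± √60)/2 = (12 ± 7.746)/2 ≈ 9.873 or 2.127.
  Sorted: λ_1 = 9.873,  λ_2 = 8,  λ_3 = 2.127  (check: sum = 20 = tr ✓).

Step 4 — unit eigenvector for λ_1 ≈ 9.873: v spans the null space of (Sigma - λ_1 I), whose rows are
  r_1 = (-1.873, 1, 1),  r_2 = (1, -6.873, -2),  r_3 = (1, -2, -0.873).
  v is orthogonal to every row, so take v ∝ r_1 × r_2 = ((1)·(-2) - (1)·(-6.873), (1)·(1) - (-1.873)·(-2), (-1.873)·(-6.873) - (1)·(1)) ≈ (4.873, -2.746, 11.873).
  Let u = (4.873, -2.746, 11.873).
  ||u|| = √((4.873)² + (-2.746)² + (11.873)²) = √(172.254) ≈ 13.1246,  v_1 = u/||u|| ≈ (0.3713, -0.2092, 0.9046) (||v_1|| = 1).

λ_1 = 9.873,  λ_2 = 8,  λ_3 = 2.127;  v_1 ≈ (0.3713, -0.2092, 0.9046)


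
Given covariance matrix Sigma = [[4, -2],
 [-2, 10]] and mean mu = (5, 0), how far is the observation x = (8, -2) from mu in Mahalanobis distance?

Step 1 — centre the observation: (x - mu) = (3, -2).

Step 2 — invert Sigma. det(Sigma) = 4·10 - (-2)² = 36.
  Sigma^{-1} = (1/det) · [[d, -b], [-b, a]] = [[0.2778, 0.0556],
 [0.0556, 0.1111]].

Step 3 — form the quadratic (x - mu)^T · Sigma^{-1} · (x - mu):
  Sigma^{-1} · (x - mu) = (0.7222, -0.0556).
  (x - mu)^T · [Sigma^{-1} · (x - mu)] = (3)·(0.7222) + (-2)·(-0.0556) = 2.2778.

Step 4 — take square root: d = √(2.2778) ≈ 1.5092.

d(x, mu) = √(2.2778) ≈ 1.5092


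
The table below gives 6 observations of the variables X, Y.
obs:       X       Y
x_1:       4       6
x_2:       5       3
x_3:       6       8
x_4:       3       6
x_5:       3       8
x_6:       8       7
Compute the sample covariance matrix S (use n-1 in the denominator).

Step 1 — column means:
  mean(X) = (4 + 5 + 6 + 3 + 3 + 8) / 6 = 29/6 = 4.8333
  mean(Y) = (6 + 3 + 8 + 6 + 8 + 7) / 6 = 38/6 = 6.3333

Step 2 — sample covariance S[i,j] = (1/(n-1)) · Σ_k (x_{k,i} - mean_i) · (x_{k,j} - mean_j), with n-1 = 5.
  S[X,X] = ((-0.8333)·(-0.8333) + (0.1667)·(0.1667) + (1.1667)·(1.1667) + (-1.8333)·(-1.8333) + (-1.8333)·(-1.8333) + (3.1667)·(3.1667)) / 5 = 18.8333/5 = 3.7667
  S[X,Y] = ((-0.8333)·(-0.3333) + (0.1667)·(-3.3333) + (1.1667)·(1.6667) + (-1.8333)·(-0.3333) + (-1.8333)·(1.6667) + (3.1667)·(0.6667)) / 5 = 1.3333/5 = 0.2667
  S[Y,Y] = ((-0.3333)·(-0.3333) + (-3.3333)·(-3.3333) + (1.6667)·(1.6667) + (-0.3333)·(-0.3333) + (1.6667)·(1.6667) + (0.6667)·(0.6667)) / 5 = 17.3333/5 = 3.4667

S is symmetric (S[j,i] = S[i,j]). Assembling:

S = [[3.7667, 0.2667],
 [0.2667, 3.4667]]


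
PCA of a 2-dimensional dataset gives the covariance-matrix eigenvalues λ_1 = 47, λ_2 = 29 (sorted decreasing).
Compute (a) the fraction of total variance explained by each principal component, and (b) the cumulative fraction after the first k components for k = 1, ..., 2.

Step 1 — total variance = trace(Sigma) = Σ λ_i = 47 + 29 = 76.

Step 2 — fraction explained by component i = λ_i / Σ λ:
  PC1: 47/76 = 0.6184
  PC2: 29/76 = 0.3816

Step 3 — cumulative fraction after k components = (λ_1 + ... + λ_k) / Σ λ:
  k = 1: 47/76 = 0.6184
  k = 2: (47 + 29)/76 = 76/76 = 1

Summary (fraction, with percent):

explained: PC1 0.6184 (61.84%), PC2 0.3816 (38.16%);  cumulative: 0.6184, 1


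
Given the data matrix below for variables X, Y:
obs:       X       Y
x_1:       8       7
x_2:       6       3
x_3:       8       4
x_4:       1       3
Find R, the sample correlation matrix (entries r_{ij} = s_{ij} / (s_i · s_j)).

Step 1 — column means:
  mean(X) = (8 + 6 + 8 + 1) / 4 = 23/4 = 5.75
  mean(Y) = (7 + 3 + 4 + 3) / 4 = 17/4 = 4.25

Step 2 — sample variances and covariances s[i,j] = (1/(n-1)) · Σ_k (x_{k,i} - mean_i) · (x_{k,j} - mean_j), with n-1 = 3:
  s[X,X] = ((2.25)·(2.25) + (0.25)·(0.25) + (2.25)·(2.25) + (-4.75)·(-4.75)) / 3 = 32.75/3 = 10.9167
  s[X,Y] = ((2.25)·(2.75) + (0.25)·(-1.25) + (2.25)·(-0.25) + (-4.75)·(-1.25)) / 3 = 11.25/3 = 3.75
  s[Y,Y] = ((2.75)·(2.75) + (-1.25)·(-1.25) + (-0.25)·(-0.25) + (-1.25)·(-1.25)) / 3 = 10.75/3 = 3.5833
  Sample standard deviations s_i = √(s[i,i]):
  s(X) = √(10.9167) = 3.304
  s(Y) = √(3.5833) = 1.893

Step 3 — r_{ij} = s_{ij} / (s_i · s_j):
  r[X,X] = 1 (diagonal).
  r[X,Y] = 3.75 / (3.304 · 1.893) = 3.75 / 6.2544 = 0.5996
  r[Y,Y] = 1 (diagonal).

R is symmetric with unit diagonal. Assembling:

R = [[1, 0.5996],
 [0.5996, 1]]


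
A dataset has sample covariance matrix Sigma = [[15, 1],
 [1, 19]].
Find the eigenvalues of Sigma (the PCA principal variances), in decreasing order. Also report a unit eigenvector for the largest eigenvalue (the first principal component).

Step 1 — characteristic polynomial of 2×2 Sigma:
  det(Sigma - λI) = λ² - trace · λ + det = 0.
  trace = 15 + 19 = 34, det = 15·19 - (1)² = 284.
Step 2 — discriminant:
  Δ = trace² - 4·det = 1156 - 1136 = 20.
Step 3 — eigenvalues:
  λ = (trace ± √Δ)/2 = (34 ± 4.4721)/2,
  λ_1 = 19.2361,  λ_2 = 14.7639.

Step 4 — unit eigenvector for λ_1: solve (Sigma - λ_1 I)v = 0. First row:
  (15 - 19.2361)·v_x + (1)·v_y = 0, i.e. (-4.2361)·v_x + (1)·v_y = 0,
  so v ∝ (b, λ_1 - a) = (1, 4.2361) = u.
  ||u|| = √((1)² + (4.2361)²) = √(18.9443) ≈ 4.3525,
  v_1 = u/||u|| ≈ (0.2298, 0.9732) (||v_1|| = 1).

λ_1 = 19.2361,  λ_2 = 14.7639;  v_1 ≈ (0.2298, 0.9732)


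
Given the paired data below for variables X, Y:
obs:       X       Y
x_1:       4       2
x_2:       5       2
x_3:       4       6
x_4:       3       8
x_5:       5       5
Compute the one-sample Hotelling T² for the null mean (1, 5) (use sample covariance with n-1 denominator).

Step 1 — sample mean vector:
  mean(X) = (4 + 5 + 4 + 3 + 5) / 5 = 21/5 = 4.2
  mean(Y) = (2 + 2 + 6 + 8 + 5) / 5 = 23/5 = 4.6
  x̄ = (4.2, 4.6),  deviation x̄ - mu_0 = (4.2, 4.6) - (1, 5) = (3.2, -0.4).

Step 2 — sample covariance matrix, S[i,j] = (1/(n-1)) · Σ_k (x_{k,i} - mean_i) · (x_{k,j} - mean_j), divisor n-1 = 4:
  S[X,X] = ((-0.2)·(-0.2) + (0.8)·(0.8) + (-0.2)·(-0.2) + (-1.2)·(-1.2) + (0.8)·(0.8)) / 4 = 2.8/4 = 0.7
  S[X,Y] = ((-0.2)·(-2.6) + (0.8)·(-2.6) + (-0.2)·(1.4) + (-1.2)·(3.4) + (0.8)·(0.4)) / 4 = -5.6/4 = -1.4
  S[Y,Y] = ((-2.6)·(-2.6) + (-2.6)·(-2.6) + (1.4)·(1.4) + (3.4)·(3.4) + (0.4)·(0.4)) / 4 = 27.2/4 = 6.8
  S = [[0.7, -1.4],
 [-1.4, 6.8]].

Step 3 — invert S. det(S) = 0.7·6.8 - (-1.4)² = 2.8.
  S^{-1} = (1/det) · [[d, -b], [-b, a]] = [[2.4286, 0.5],
 [0.5, 0.25]].

Step 4 — quadratic form (x̄ - mu_0)^T · S^{-1} · (x̄ - mu_0):
  S^{-1} · (x̄ - mu_0) = (7.5714, 1.5),
  (x̄ - mu_0)^T · [...] = (3.2)·(7.5714) + (-0.4)·(1.5) = 23.6286.

Step 5 — scale by n: T² = 5 · 23.6286 = 118.1429.

T² ≈ 118.1429


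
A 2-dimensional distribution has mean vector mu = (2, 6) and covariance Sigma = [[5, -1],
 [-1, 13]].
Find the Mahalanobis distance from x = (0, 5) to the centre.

Step 1 — centre the observation: (x - mu) = (-2, -1).

Step 2 — invert Sigma. det(Sigma) = 5·13 - (-1)² = 64.
  Sigma^{-1} = (1/det) · [[d, -b], [-b, a]] = [[0.2031, 0.0156],
 [0.0156, 0.0781]].

Step 3 — form the quadratic (x - mu)^T · Sigma^{-1} · (x - mu):
  Sigma^{-1} · (x - mu) = (-0.4219, -0.1094).
  (x - mu)^T · [Sigma^{-1} · (x - mu)] = (-2)·(-0.4219) + (-1)·(-0.1094) = 0.9531.

Step 4 — take square root: d = √(0.9531) ≈ 0.9763.

d(x, mu) = √(0.9531) ≈ 0.9763


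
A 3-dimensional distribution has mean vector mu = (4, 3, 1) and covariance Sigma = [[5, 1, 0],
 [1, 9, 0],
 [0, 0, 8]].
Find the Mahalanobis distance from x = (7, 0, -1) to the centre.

Step 1 — centre the observation: (x - mu) = (3, -3, -2).

Step 2 — invert Sigma (cofactor / det for 3×3, or solve directly):
  Sigma^{-1} = [[0.2045, -0.0227, 0],
 [-0.0227, 0.1136, 0],
 [0, 0, 0.125]].

Step 3 — form the quadratic (x - mu)^T · Sigma^{-1} · (x - mu):
  Sigma^{-1} · (x - mu) = (0.6818, -0.4091, -0.25).
  (x - mu)^T · [Sigma^{-1} · (x - mu)] = (3)·(0.6818) + (-3)·(-0.4091) + (-2)·(-0.25) = 3.7727.

Step 4 — take square root: d = √(3.7727) ≈ 1.9424.

d(x, mu) = √(3.7727) ≈ 1.9424


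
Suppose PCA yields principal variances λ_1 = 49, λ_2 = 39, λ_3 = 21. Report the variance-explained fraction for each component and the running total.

Step 1 — total variance = trace(Sigma) = Σ λ_i = 49 + 39 + 21 = 109.

Step 2 — fraction explained by component i = λ_i / Σ λ:
  PC1: 49/109 = 0.4495
  PC2: 39/109 = 0.3578
  PC3: 21/109 = 0.1927

Step 3 — cumulative fraction after k components = (λ_1 + ... + λ_k) / Σ λ:
  k = 1: 49/109 = 0.4495
  k = 2: (49 + 39)/109 = 88/109 = 0.8073
  k = 3: (49 + 39 + 21)/109 = 109/109 = 1

Summary (fraction, with percent):

explained: PC1 0.4495 (44.95%), PC2 0.3578 (35.78%), PC3 0.1927 (19.27%);  cumulative: 0.4495, 0.8073, 1


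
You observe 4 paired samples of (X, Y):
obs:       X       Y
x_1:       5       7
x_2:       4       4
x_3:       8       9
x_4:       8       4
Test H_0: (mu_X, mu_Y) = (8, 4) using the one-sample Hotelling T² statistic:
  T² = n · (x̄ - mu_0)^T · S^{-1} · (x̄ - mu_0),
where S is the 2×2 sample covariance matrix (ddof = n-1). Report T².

Step 1 — sample mean vector:
  mean(X) = (5 + 4 + 8 + 8) / 4 = 25/4 = 6.25
  mean(Y) = (7 + 4 + 9 + 4) / 4 = 24/4 = 6
  x̄ = (6.25, 6),  deviation x̄ - mu_0 = (6.25, 6) - (8, 4) = (-1.75, 2).

Step 2 — sample covariance matrix, S[i,j] = (1/(n-1)) · Σ_k (x_{k,i} - mean_i) · (x_{k,j} - mean_j), divisor n-1 = 3:
  S[X,X] = ((-1.25)·(-1.25) + (-2.25)·(-2.25) + (1.75)·(1.75) + (1.75)·(1.75)) / 3 = 12.75/3 = 4.25
  S[X,Y] = ((-1.25)·(1) + (-2.25)·(-2) + (1.75)·(3) + (1.75)·(-2)) / 3 = 5/3 = 1.6667
  S[Y,Y] = ((1)·(1) + (-2)·(-2) + (3)·(3) + (-2)·(-2)) / 3 = 18/3 = 6
  S = [[4.25, 1.6667],
 [1.6667, 6]].

Step 3 — invert S. det(S) = 4.25·6 - (1.6667)² = 22.7222.
  S^{-1} = (1/det) · [[d, -b], [-b, a]] = [[0.2641, -0.0733],
 [-0.0733, 0.187]].

Step 4 — quadratic form (x̄ - mu_0)^T · S^{-1} · (x̄ - mu_0):
  S^{-1} · (x̄ - mu_0) = (-0.6088, 0.5024),
  (x̄ - mu_0)^T · [...] = (-1.75)·(-0.6088) + (2)·(0.5024) = 2.0703.

Step 5 — scale by n: T² = 4 · 2.0703 = 8.2812.

T² ≈ 8.2812


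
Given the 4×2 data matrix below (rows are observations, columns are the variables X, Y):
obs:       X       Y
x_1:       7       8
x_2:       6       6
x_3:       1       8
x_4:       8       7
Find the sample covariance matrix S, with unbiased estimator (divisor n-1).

Step 1 — column means:
  mean(X) = (7 + 6 + 1 + 8) / 4 = 22/4 = 5.5
  mean(Y) = (8 + 6 + 8 + 7) / 4 = 29/4 = 7.25

Step 2 — sample covariance S[i,j] = (1/(n-1)) · Σ_k (x_{k,i} - mean_i) · (x_{k,j} - mean_j), with n-1 = 3.
  S[X,X] = ((1.5)·(1.5) + (0.5)·(0.5) + (-4.5)·(-4.5) + (2.5)·(2.5)) / 3 = 29/3 = 9.6667
  S[X,Y] = ((1.5)·(0.75) + (0.5)·(-1.25) + (-4.5)·(0.75) + (2.5)·(-0.25)) / 3 = -3.5/3 = -1.1667
  S[Y,Y] = ((0.75)·(0.75) + (-1.25)·(-1.25) + (0.75)·(0.75) + (-0.25)·(-0.25)) / 3 = 2.75/3 = 0.9167

S is symmetric (S[j,i] = S[i,j]). Assembling:

S = [[9.6667, -1.1667],
 [-1.1667, 0.9167]]


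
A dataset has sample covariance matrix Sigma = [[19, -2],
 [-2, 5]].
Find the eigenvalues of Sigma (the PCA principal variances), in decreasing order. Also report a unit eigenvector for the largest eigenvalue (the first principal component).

Step 1 — characteristic polynomial of 2×2 Sigma:
  det(Sigma - λI) = λ² - trace · λ + det = 0.
  trace = 19 + 5 = 24, det = 19·5 - (-2)² = 91.
Step 2 — discriminant:
  Δ = trace² - 4·det = 576 - 364 = 212.
Step 3 — eigenvalues:
  λ = (trace ± √Δ)/2 = (24 ± 14.5602)/2,
  λ_1 = 19.2801,  λ_2 = 4.7199.

Step 4 — unit eigenvector for λ_1: solve (Sigma - λ_1 I)v = 0. First row:
  (19 - 19.2801)·v_x + (-2)·v_y = 0, i.e. (-0.2801)·v_x + (-2)·v_y = 0,
  so v ∝ (b, λ_1 - a) = (-2, 0.2801); multiply by -1 so the first entry is positive: u = (2, -0.2801).
  ||u|| = √((2)² + (-0.2801)²) = √(4.0785) ≈ 2.0195,
  v_1 = u/||u|| ≈ (0.9903, -0.1387) (||v_1|| = 1).

λ_1 = 19.2801,  λ_2 = 4.7199;  v_1 ≈ (0.9903, -0.1387)


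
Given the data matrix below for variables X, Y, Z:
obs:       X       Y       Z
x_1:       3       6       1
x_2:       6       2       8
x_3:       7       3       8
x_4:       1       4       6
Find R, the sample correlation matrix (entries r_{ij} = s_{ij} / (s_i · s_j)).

Step 1 — column means:
  mean(X) = (3 + 6 + 7 + 1) / 4 = 17/4 = 4.25
  mean(Y) = (6 + 2 + 3 + 4) / 4 = 15/4 = 3.75
  mean(Z) = (1 + 8 + 8 + 6) / 4 = 23/4 = 5.75

Step 2 — sample variances and covariances s[i,j] = (1/(n-1)) · Σ_k (x_{k,i} - mean_i) · (x_{k,j} - mean_j), with n-1 = 3:
  s[X,X] = ((-1.25)·(-1.25) + (1.75)·(1.75) + (2.75)·(2.75) + (-3.25)·(-3.25)) / 3 = 22.75/3 = 7.5833
  s[X,Y] = ((-1.25)·(2.25) + (1.75)·(-1.75) + (2.75)·(-0.75) + (-3.25)·(0.25)) / 3 = -8.75/3 = -2.9167
  s[X,Z] = ((-1.25)·(-4.75) + (1.75)·(2.25) + (2.75)·(2.25) + (-3.25)·(0.25)) / 3 = 15.25/3 = 5.0833
  s[Y,Y] = ((2.25)·(2.25) + (-1.75)·(-1.75) + (-0.75)·(-0.75) + (0.25)·(0.25)) / 3 = 8.75/3 = 2.9167
  s[Y,Z] = ((2.25)·(-4.75) + (-1.75)·(2.25) + (-0.75)·(2.25) + (0.25)·(0.25)) / 3 = -16.25/3 = -5.4167
  s[Z,Z] = ((-4.75)·(-4.75) + (2.25)·(2.25) + (2.25)·(2.25) + (0.25)·(0.25)) / 3 = 32.75/3 = 10.9167
  Sample standard deviations s_i = √(s[i,i]):
  s(X) = √(7.5833) = 2.7538
  s(Y) = √(2.9167) = 1.7078
  s(Z) = √(10.9167) = 3.304

Step 3 — r_{ij} = s_{ij} / (s_i · s_j):
  r[X,X] = 1 (diagonal).
  r[X,Y] = -2.9167 / (2.7538 · 1.7078) = -2.9167 / 4.703 = -0.6202
  r[X,Z] = 5.0833 / (2.7538 · 3.304) = 5.0833 / 9.0986 = 0.5587
  r[Y,Y] = 1 (diagonal).
  r[Y,Z] = -5.4167 / (1.7078 · 3.304) = -5.4167 / 5.6427 = -0.9599
  r[Z,Z] = 1 (diagonal).

R is symmetric with unit diagonal. Assembling:

R = [[1, -0.6202, 0.5587],
 [-0.6202, 1, -0.9599],
 [0.5587, -0.9599, 1]]


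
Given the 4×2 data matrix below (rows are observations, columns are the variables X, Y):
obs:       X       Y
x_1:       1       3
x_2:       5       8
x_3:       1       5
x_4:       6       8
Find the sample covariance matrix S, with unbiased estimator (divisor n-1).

Step 1 — column means:
  mean(X) = (1 + 5 + 1 + 6) / 4 = 13/4 = 3.25
  mean(Y) = (3 + 8 + 5 + 8) / 4 = 24/4 = 6

Step 2 — sample covariance S[i,j] = (1/(n-1)) · Σ_k (x_{k,i} - mean_i) · (x_{k,j} - mean_j), with n-1 = 3.
  S[X,X] = ((-2.25)·(-2.25) + (1.75)·(1.75) + (-2.25)·(-2.25) + (2.75)·(2.75)) / 3 = 20.75/3 = 6.9167
  S[X,Y] = ((-2.25)·(-3) + (1.75)·(2) + (-2.25)·(-1) + (2.75)·(2)) / 3 = 18/3 = 6
  S[Y,Y] = ((-3)·(-3) + (2)·(2) + (-1)·(-1) + (2)·(2)) / 3 = 18/3 = 6

S is symmetric (S[j,i] = S[i,j]). Assembling:

S = [[6.9167, 6],
 [6, 6]]


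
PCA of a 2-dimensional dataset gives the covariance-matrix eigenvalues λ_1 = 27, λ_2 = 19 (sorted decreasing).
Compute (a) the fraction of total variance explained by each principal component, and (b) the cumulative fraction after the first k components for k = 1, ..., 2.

Step 1 — total variance = trace(Sigma) = Σ λ_i = 27 + 19 = 46.

Step 2 — fraction explained by component i = λ_i / Σ λ:
  PC1: 27/46 = 0.587
  PC2: 19/46 = 0.413

Step 3 — cumulative fraction after k components = (λ_1 + ... + λ_k) / Σ λ:
  k = 1: 27/46 = 0.587
  k = 2: (27 + 19)/46 = 46/46 = 1

Summary (fraction, with percent):

explained: PC1 0.587 (58.7%), PC2 0.413 (41.3%);  cumulative: 0.587, 1


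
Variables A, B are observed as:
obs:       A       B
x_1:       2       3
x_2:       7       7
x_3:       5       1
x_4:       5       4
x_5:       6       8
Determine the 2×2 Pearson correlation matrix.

Step 1 — column means:
  mean(A) = (2 + 7 + 5 + 5 + 6) / 5 = 25/5 = 5
  mean(B) = (3 + 7 + 1 + 4 + 8) / 5 = 23/5 = 4.6

Step 2 — sample variances and covariances s[i,j] = (1/(n-1)) · Σ_k (x_{k,i} - mean_i) · (x_{k,j} - mean_j), with n-1 = 4:
  s[A,A] = ((-3)·(-3) + (2)·(2) + (0)·(0) + (0)·(0) + (1)·(1)) / 4 = 14/4 = 3.5
  s[A,B] = ((-3)·(-1.6) + (2)·(2.4) + (0)·(-3.6) + (0)·(-0.6) + (1)·(3.4)) / 4 = 13/4 = 3.25
  s[B,B] = ((-1.6)·(-1.6) + (2.4)·(2.4) + (-3.6)·(-3.6) + (-0.6)·(-0.6) + (3.4)·(3.4)) / 4 = 33.2/4 = 8.3
  Sample standard deviations s_i = √(s[i,i]):
  s(A) = √(3.5) = 1.8708
  s(B) = √(8.3) = 2.881

Step 3 — r_{ij} = s_{ij} / (s_i · s_j):
  r[A,A] = 1 (diagonal).
  r[A,B] = 3.25 / (1.8708 · 2.881) = 3.25 / 5.3898 = 0.603
  r[B,B] = 1 (diagonal).

R is symmetric with unit diagonal. Assembling:

R = [[1, 0.603],
 [0.603, 1]]


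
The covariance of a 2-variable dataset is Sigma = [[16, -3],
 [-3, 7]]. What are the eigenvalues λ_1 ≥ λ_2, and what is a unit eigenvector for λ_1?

Step 1 — characteristic polynomial of 2×2 Sigma:
  det(Sigma - λI) = λ² - trace · λ + det = 0.
  trace = 16 + 7 = 23, det = 16·7 - (-3)² = 103.
Step 2 — discriminant:
  Δ = trace² - 4·det = 529 - 412 = 117.
Step 3 — eigenvalues:
  λ = (trace ± √Δ)/2 = (23 ± 10.8167)/2,
  λ_1 = 16.9083,  λ_2 = 6.0917.

Step 4 — unit eigenvector for λ_1: solve (Sigma - λ_1 I)v = 0. First row:
  (16 - 16.9083)·v_x + (-3)·v_y = 0, i.e. (-0.9083)·v_x + (-3)·v_y = 0,
  so v ∝ (b, λ_1 - a) = (-3, 0.9083); multiply by -1 so the first entry is positive: u = (3, -0.9083).
  ||u|| = √((3)² + (-0.9083)²) = √(9.8251) ≈ 3.1345,
  v_1 = u/||u|| ≈ (0.9571, -0.2898) (||v_1|| = 1).

λ_1 = 16.9083,  λ_2 = 6.0917;  v_1 ≈ (0.9571, -0.2898)


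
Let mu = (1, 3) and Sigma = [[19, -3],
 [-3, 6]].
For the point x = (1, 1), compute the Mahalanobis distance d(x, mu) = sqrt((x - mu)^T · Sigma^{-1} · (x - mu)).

Step 1 — centre the observation: (x - mu) = (0, -2).

Step 2 — invert Sigma. det(Sigma) = 19·6 - (-3)² = 105.
  Sigma^{-1} = (1/det) · [[d, -b], [-b, a]] = [[0.0571, 0.0286],
 [0.0286, 0.181]].

Step 3 — form the quadratic (x - mu)^T · Sigma^{-1} · (x - mu):
  Sigma^{-1} · (x - mu) = (-0.0571, -0.3619).
  (x - mu)^T · [Sigma^{-1} · (x - mu)] = (0)·(-0.0571) + (-2)·(-0.3619) = 0.7238.

Step 4 — take square root: d = √(0.7238) ≈ 0.8508.

d(x, mu) = √(0.7238) ≈ 0.8508


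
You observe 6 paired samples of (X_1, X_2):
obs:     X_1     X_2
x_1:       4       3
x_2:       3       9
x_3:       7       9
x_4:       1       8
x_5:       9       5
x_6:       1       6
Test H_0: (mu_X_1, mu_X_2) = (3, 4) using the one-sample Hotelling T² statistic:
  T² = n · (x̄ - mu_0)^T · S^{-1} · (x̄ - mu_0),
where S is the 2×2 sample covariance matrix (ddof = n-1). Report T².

Step 1 — sample mean vector:
  mean(X_1) = (4 + 3 + 7 + 1 + 9 + 1) / 6 = 25/6 = 4.1667
  mean(X_2) = (3 + 9 + 9 + 8 + 5 + 6) / 6 = 40/6 = 6.6667
  x̄ = (4.1667, 6.6667),  deviation x̄ - mu_0 = (4.1667, 6.6667) - (3, 4) = (1.1667, 2.6667).

Step 2 — sample covariance matrix, S[i,j] = (1/(n-1)) · Σ_k (x_{k,i} - mean_i) · (x_{k,j} - mean_j), divisor n-1 = 5:
  S[X_1,X_1] = ((-0.1667)·(-0.1667) + (-1.1667)·(-1.1667) + (2.8333)·(2.8333) + (-3.1667)·(-3.1667) + (4.8333)·(4.8333) + (-3.1667)·(-3.1667)) / 5 = 52.8333/5 = 10.5667
  S[X_1,X_2] = ((-0.1667)·(-3.6667) + (-1.1667)·(2.3333) + (2.8333)·(2.3333) + (-3.1667)·(1.3333) + (4.8333)·(-1.6667) + (-3.1667)·(-0.6667)) / 5 = -5.6667/5 = -1.1333
  S[X_2,X_2] = ((-3.6667)·(-3.6667) + (2.3333)·(2.3333) + (2.3333)·(2.3333) + (1.3333)·(1.3333) + (-1.6667)·(-1.6667) + (-0.6667)·(-0.6667)) / 5 = 29.3333/5 = 5.8667
  S = [[10.5667, -1.1333],
 [-1.1333, 5.8667]].

Step 3 — invert S. det(S) = 10.5667·5.8667 - (-1.1333)² = 60.7067.
  S^{-1} = (1/det) · [[d, -b], [-b, a]] = [[0.0966, 0.0187],
 [0.0187, 0.1741]].

Step 4 — quadratic form (x̄ - mu_0)^T · S^{-1} · (x̄ - mu_0):
  S^{-1} · (x̄ - mu_0) = (0.1625, 0.4859),
  (x̄ - mu_0)^T · [...] = (1.1667)·(0.1625) + (2.6667)·(0.4859) = 1.4855.

Step 5 — scale by n: T² = 6 · 1.4855 = 8.9128.

T² ≈ 8.9128


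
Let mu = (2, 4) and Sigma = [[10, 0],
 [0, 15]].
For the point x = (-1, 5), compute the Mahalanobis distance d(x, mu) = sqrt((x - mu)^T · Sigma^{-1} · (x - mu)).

Step 1 — centre the observation: (x - mu) = (-3, 1).

Step 2 — invert Sigma. det(Sigma) = 10·15 - (0)² = 150.
  Sigma^{-1} = (1/det) · [[d, -b], [-b, a]] = [[0.1, 0],
 [0, 0.0667]].

Step 3 — form the quadratic (x - mu)^T · Sigma^{-1} · (x - mu):
  Sigma^{-1} · (x - mu) = (-0.3, 0.0667).
  (x - mu)^T · [Sigma^{-1} · (x - mu)] = (-3)·(-0.3) + (1)·(0.0667) = 0.9667.

Step 4 — take square root: d = √(0.9667) ≈ 0.9832.

d(x, mu) = √(0.9667) ≈ 0.9832


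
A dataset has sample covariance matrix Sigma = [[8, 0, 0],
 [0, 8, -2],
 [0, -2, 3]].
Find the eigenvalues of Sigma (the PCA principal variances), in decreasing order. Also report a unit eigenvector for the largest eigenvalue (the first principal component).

Step 1 — characteristic polynomial p(λ) = det(λI - Sigma) = λ³ - tr·λ² + c_1·λ - det, where tr = trace, c_1 = sum of the principal 2×2 minors, det = det(Sigma):
  tr = 8 + 8 + 3 = 19,
  c_1 = (8·8 - (0)²) + (8·3 - (0)²) + (8·3 - (-2)²) = 64 + 24 + 20 = 108,
  det = 8·(8·3 - (-2)²) - (0)·((0)·3 - (-2)·(0)) + (0)·((0)·(-2) - 8·(0)) = 8·(20) - (0)·(0) + (0)·(0) = 160.
  So p(λ) = λ³ - 19λ² + 108λ - 160.
Step 2 — look for an integer root (rational root theorem: any rational root is an integer divisor of 160). Testing λ = 8:
  p(8) = 512 - 1216 + 864 - 160 = 0  ✓
  Dividing out (λ - 8): p(λ) = (λ - 8)(λ² - 11λ + 20).
Step 3 — remaining eigenvalues from the quadratic λ² - 11λ + 20 = 0:
  Δ = 11² - 4·20 = 121 - 80 = 41,  λ = (11 ± √41)/2 = (11 ± 6.4031)/2 ≈ 8.7016 or 2.2984.
  Sorted: λ_1 = 8.7016,  λ_2 = 8,  λ_3 = 2.2984  (check: sum = 19 = tr ✓).

Step 4 — unit eigenvector for λ_1 ≈ 8.7016: v spans the null space of (Sigma - λ_1 I), whose rows are
  r_1 = (-0.7016, 0, 0),  r_2 = (0, -0.7016, -2),  r_3 = (0, -2, -5.7016).
  v is orthogonal to every row, so take v ∝ r_1 × r_2 = ((0)·(-2) - (0)·(-0.7016), (0)·(0) - (-0.7016)·(-2), (-0.7016)·(-0.7016) - (0)·(0)) ≈ (0, -1.4031, 0.4922).
  Rescale (multiply by -1 so the first nonzero entry is positive): u = (0, 1.4031, -0.4922).
  ||u|| = √((0)² + (1.4031)² + (-0.4922)²) = √(2.211) ≈ 1.4869,  v_1 = u/||u|| ≈ (0, 0.9436, -0.331) (||v_1|| = 1).

λ_1 = 8.7016,  λ_2 = 8,  λ_3 = 2.2984;  v_1 ≈ (0, 0.9436, -0.331)


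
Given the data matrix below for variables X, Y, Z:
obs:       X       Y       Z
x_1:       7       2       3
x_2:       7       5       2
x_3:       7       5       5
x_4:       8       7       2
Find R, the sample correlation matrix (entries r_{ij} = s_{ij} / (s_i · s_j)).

Step 1 — column means:
  mean(X) = (7 + 7 + 7 + 8) / 4 = 29/4 = 7.25
  mean(Y) = (2 + 5 + 5 + 7) / 4 = 19/4 = 4.75
  mean(Z) = (3 + 2 + 5 + 2) / 4 = 12/4 = 3

Step 2 — sample variances and covariances s[i,j] = (1/(n-1)) · Σ_k (x_{k,i} - mean_i) · (x_{k,j} - mean_j), with n-1 = 3:
  s[X,X] = ((-0.25)·(-0.25) + (-0.25)·(-0.25) + (-0.25)·(-0.25) + (0.75)·(0.75)) / 3 = 0.75/3 = 0.25
  s[X,Y] = ((-0.25)·(-2.75) + (-0.25)·(0.25) + (-0.25)·(0.25) + (0.75)·(2.25)) / 3 = 2.25/3 = 0.75
  s[X,Z] = ((-0.25)·(0) + (-0.25)·(-1) + (-0.25)·(2) + (0.75)·(-1)) / 3 = -1/3 = -0.3333
  s[Y,Y] = ((-2.75)·(-2.75) + (0.25)·(0.25) + (0.25)·(0.25) + (2.25)·(2.25)) / 3 = 12.75/3 = 4.25
  s[Y,Z] = ((-2.75)·(0) + (0.25)·(-1) + (0.25)·(2) + (2.25)·(-1)) / 3 = -2/3 = -0.6667
  s[Z,Z] = ((0)·(0) + (-1)·(-1) + (2)·(2) + (-1)·(-1)) / 3 = 6/3 = 2
  Sample standard deviations s_i = √(s[i,i]):
  s(X) = √(0.25) = 0.5
  s(Y) = √(4.25) = 2.0616
  s(Z) = √(2) = 1.4142

Step 3 — r_{ij} = s_{ij} / (s_i · s_j):
  r[X,X] = 1 (diagonal).
  r[X,Y] = 0.75 / (0.5 · 2.0616) = 0.75 / 1.0308 = 0.7276
  r[X,Z] = -0.3333 / (0.5 · 1.4142) = -0.3333 / 0.7071 = -0.4714
  r[Y,Y] = 1 (diagonal).
  r[Y,Z] = -0.6667 / (2.0616 · 1.4142) = -0.6667 / 2.9155 = -0.2287
  r[Z,Z] = 1 (diagonal).

R is symmetric with unit diagonal. Assembling:

R = [[1, 0.7276, -0.4714],
 [0.7276, 1, -0.2287],
 [-0.4714, -0.2287, 1]]


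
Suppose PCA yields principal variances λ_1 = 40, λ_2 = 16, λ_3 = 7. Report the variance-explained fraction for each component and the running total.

Step 1 — total variance = trace(Sigma) = Σ λ_i = 40 + 16 + 7 = 63.

Step 2 — fraction explained by component i = λ_i / Σ λ:
  PC1: 40/63 = 0.6349
  PC2: 16/63 = 0.254
  PC3: 7/63 = 0.1111

Step 3 — cumulative fraction after k components = (λ_1 + ... + λ_k) / Σ λ:
  k = 1: 40/63 = 0.6349
  k = 2: (40 + 16)/63 = 56/63 = 0.8889
  k = 3: (40 + 16 + 7)/63 = 63/63 = 1

Summary (fraction, with percent):

explained: PC1 0.6349 (63.49%), PC2 0.254 (25.4%), PC3 0.1111 (11.11%);  cumulative: 0.6349, 0.8889, 1


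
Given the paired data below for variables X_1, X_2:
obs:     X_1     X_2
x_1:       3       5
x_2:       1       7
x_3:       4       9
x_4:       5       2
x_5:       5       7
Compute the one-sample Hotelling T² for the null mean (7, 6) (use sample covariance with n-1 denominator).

Step 1 — sample mean vector:
  mean(X_1) = (3 + 1 + 4 + 5 + 5) / 5 = 18/5 = 3.6
  mean(X_2) = (5 + 7 + 9 + 2 + 7) / 5 = 30/5 = 6
  x̄ = (3.6, 6),  deviation x̄ - mu_0 = (3.6, 6) - (7, 6) = (-3.4, 0).

Step 2 — sample covariance matrix, S[i,j] = (1/(n-1)) · Σ_k (x_{k,i} - mean_i) · (x_{k,j} - mean_j), divisor n-1 = 4:
  S[X_1,X_1] = ((-0.6)·(-0.6) + (-2.6)·(-2.6) + (0.4)·(0.4) + (1.4)·(1.4) + (1.4)·(1.4)) / 4 = 11.2/4 = 2.8
  S[X_1,X_2] = ((-0.6)·(-1) + (-2.6)·(1) + (0.4)·(3) + (1.4)·(-4) + (1.4)·(1)) / 4 = -5/4 = -1.25
  S[X_2,X_2] = ((-1)·(-1) + (1)·(1) + (3)·(3) + (-4)·(-4) + (1)·(1)) / 4 = 28/4 = 7
  S = [[2.8, -1.25],
 [-1.25, 7]].

Step 3 — invert S. det(S) = 2.8·7 - (-1.25)² = 18.0375.
  S^{-1} = (1/det) · [[d, -b], [-b, a]] = [[0.3881, 0.0693],
 [0.0693, 0.1552]].

Step 4 — quadratic form (x̄ - mu_0)^T · S^{-1} · (x̄ - mu_0):
  S^{-1} · (x̄ - mu_0) = (-1.3195, -0.2356),
  (x̄ - mu_0)^T · [...] = (-3.4)·(-1.3195) + (0)·(-0.2356) = 4.4862.

Step 5 — scale by n: T² = 5 · 4.4862 = 22.431.

T² ≈ 22.431


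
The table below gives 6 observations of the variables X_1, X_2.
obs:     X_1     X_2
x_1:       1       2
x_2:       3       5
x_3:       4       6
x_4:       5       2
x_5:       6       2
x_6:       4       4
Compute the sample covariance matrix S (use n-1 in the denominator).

Step 1 — column means:
  mean(X_1) = (1 + 3 + 4 + 5 + 6 + 4) / 6 = 23/6 = 3.8333
  mean(X_2) = (2 + 5 + 6 + 2 + 2 + 4) / 6 = 21/6 = 3.5

Step 2 — sample covariance S[i,j] = (1/(n-1)) · Σ_k (x_{k,i} - mean_i) · (x_{k,j} - mean_j), with n-1 = 5.
  S[X_1,X_1] = ((-2.8333)·(-2.8333) + (-0.8333)·(-0.8333) + (0.1667)·(0.1667) + (1.1667)·(1.1667) + (2.1667)·(2.1667) + (0.1667)·(0.1667)) / 5 = 14.8333/5 = 2.9667
  S[X_1,X_2] = ((-2.8333)·(-1.5) + (-0.8333)·(1.5) + (0.1667)·(2.5) + (1.1667)·(-1.5) + (2.1667)·(-1.5) + (0.1667)·(0.5)) / 5 = -1.5/5 = -0.3
  S[X_2,X_2] = ((-1.5)·(-1.5) + (1.5)·(1.5) + (2.5)·(2.5) + (-1.5)·(-1.5) + (-1.5)·(-1.5) + (0.5)·(0.5)) / 5 = 15.5/5 = 3.1

S is symmetric (S[j,i] = S[i,j]). Assembling:

S = [[2.9667, -0.3],
 [-0.3, 3.1]]


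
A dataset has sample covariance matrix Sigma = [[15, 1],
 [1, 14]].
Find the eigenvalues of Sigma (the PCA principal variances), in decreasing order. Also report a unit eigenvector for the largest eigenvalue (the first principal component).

Step 1 — characteristic polynomial of 2×2 Sigma:
  det(Sigma - λI) = λ² - trace · λ + det = 0.
  trace = 15 + 14 = 29, det = 15·14 - (1)² = 209.
Step 2 — discriminant:
  Δ = trace² - 4·det = 841 - 836 = 5.
Step 3 — eigenvalues:
  λ = (trace ± √Δ)/2 = (29 ± 2.2361)/2,
  λ_1 = 15.618,  λ_2 = 13.382.

Step 4 — unit eigenvector for λ_1: solve (Sigma - λ_1 I)v = 0. First row:
  (15 - 15.618)·v_x + (1)·v_y = 0, i.e. (-0.618)·v_x + (1)·v_y = 0,
  so v ∝ (b, λ_1 - a) = (1, 0.618) = u.
  ||u|| = √((1)² + (0.618)²) = √(1.382) ≈ 1.1756,
  v_1 = u/||u|| ≈ (0.8507, 0.5257) (||v_1|| = 1).

λ_1 = 15.618,  λ_2 = 13.382;  v_1 ≈ (0.8507, 0.5257)


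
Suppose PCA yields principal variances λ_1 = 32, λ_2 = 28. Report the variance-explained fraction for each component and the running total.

Step 1 — total variance = trace(Sigma) = Σ λ_i = 32 + 28 = 60.

Step 2 — fraction explained by component i = λ_i / Σ λ:
  PC1: 32/60 = 0.5333
  PC2: 28/60 = 0.4667

Step 3 — cumulative fraction after k components = (λ_1 + ... + λ_k) / Σ λ:
  k = 1: 32/60 = 0.5333
  k = 2: (32 + 28)/60 = 60/60 = 1

Summary (fraction, with percent):

explained: PC1 0.5333 (53.33%), PC2 0.4667 (46.67%);  cumulative: 0.5333, 1


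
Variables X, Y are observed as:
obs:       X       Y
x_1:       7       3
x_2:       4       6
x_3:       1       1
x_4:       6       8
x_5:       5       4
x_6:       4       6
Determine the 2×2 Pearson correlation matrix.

Step 1 — column means:
  mean(X) = (7 + 4 + 1 + 6 + 5 + 4) / 6 = 27/6 = 4.5
  mean(Y) = (3 + 6 + 1 + 8 + 4 + 6) / 6 = 28/6 = 4.6667

Step 2 — sample variances and covariances s[i,j] = (1/(n-1)) · Σ_k (x_{k,i} - mean_i) · (x_{k,j} - mean_j), with n-1 = 5:
  s[X,X] = ((2.5)·(2.5) + (-0.5)·(-0.5) + (-3.5)·(-3.5) + (1.5)·(1.5) + (0.5)·(0.5) + (-0.5)·(-0.5)) / 5 = 21.5/5 = 4.3
  s[X,Y] = ((2.5)·(-1.6667) + (-0.5)·(1.3333) + (-3.5)·(-3.6667) + (1.5)·(3.3333) + (0.5)·(-0.6667) + (-0.5)·(1.3333)) / 5 = 12/5 = 2.4
  s[Y,Y] = ((-1.6667)·(-1.6667) + (1.3333)·(1.3333) + (-3.6667)·(-3.6667) + (3.3333)·(3.3333) + (-0.6667)·(-0.6667) + (1.3333)·(1.3333)) / 5 = 31.3333/5 = 6.2667
  Sample standard deviations s_i = √(s[i,i]):
  s(X) = √(4.3) = 2.0736
  s(Y) = √(6.2667) = 2.5033

Step 3 — r_{ij} = s_{ij} / (s_i · s_j):
  r[X,X] = 1 (diagonal).
  r[X,Y] = 2.4 / (2.0736 · 2.5033) = 2.4 / 5.191 = 0.4623
  r[Y,Y] = 1 (diagonal).

R is symmetric with unit diagonal. Assembling:

R = [[1, 0.4623],
 [0.4623, 1]]


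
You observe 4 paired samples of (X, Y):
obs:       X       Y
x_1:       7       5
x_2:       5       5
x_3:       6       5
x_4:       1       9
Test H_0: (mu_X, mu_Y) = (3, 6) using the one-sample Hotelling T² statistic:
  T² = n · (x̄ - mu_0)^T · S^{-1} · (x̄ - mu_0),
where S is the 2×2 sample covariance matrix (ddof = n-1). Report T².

Step 1 — sample mean vector:
  mean(X) = (7 + 5 + 6 + 1) / 4 = 19/4 = 4.75
  mean(Y) = (5 + 5 + 5 + 9) / 4 = 24/4 = 6
  x̄ = (4.75, 6),  deviation x̄ - mu_0 = (4.75, 6) - (3, 6) = (1.75, 0).

Step 2 — sample covariance matrix, S[i,j] = (1/(n-1)) · Σ_k (x_{k,i} - mean_i) · (x_{k,j} - mean_j), divisor n-1 = 3:
  S[X,X] = ((2.25)·(2.25) + (0.25)·(0.25) + (1.25)·(1.25) + (-3.75)·(-3.75)) / 3 = 20.75/3 = 6.9167
  S[X,Y] = ((2.25)·(-1) + (0.25)·(-1) + (1.25)·(-1) + (-3.75)·(3)) / 3 = -15/3 = -5
  S[Y,Y] = ((-1)·(-1) + (-1)·(-1) + (-1)·(-1) + (3)·(3)) / 3 = 12/3 = 4
  S = [[6.9167, -5],
 [-5, 4]].

Step 3 — invert S. det(S) = 6.9167·4 - (-5)² = 2.6667.
  S^{-1} = (1/det) · [[d, -b], [-b, a]] = [[1.5, 1.875],
 [1.875, 2.5938]].

Step 4 — quadratic form (x̄ - mu_0)^T · S^{-1} · (x̄ - mu_0):
  S^{-1} · (x̄ - mu_0) = (2.625, 3.2813),
  (x̄ - mu_0)^T · [...] = (1.75)·(2.625) + (0)·(3.2813) = 4.5938.

Step 5 — scale by n: T² = 4 · 4.5938 = 18.375.

T² ≈ 18.375
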